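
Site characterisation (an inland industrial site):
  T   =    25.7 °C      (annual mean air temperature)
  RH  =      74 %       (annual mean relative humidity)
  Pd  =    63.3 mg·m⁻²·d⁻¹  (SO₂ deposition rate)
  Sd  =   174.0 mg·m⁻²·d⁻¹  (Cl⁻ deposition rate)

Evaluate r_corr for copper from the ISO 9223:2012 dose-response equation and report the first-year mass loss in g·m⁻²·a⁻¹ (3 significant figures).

copper: T>10 °C ⇒ hinge -0.080·(25.7−10) = -1.2560
  sulphur-dioxide contribution → 0.3494 μm/a
  chloride contribution → 2.087 μm/a
  total first-year rate 2.436 μm/a
Convert to mass loss: 2.436 μm/a × 8.96 g/cm³ = 21.83 g·m⁻²·a⁻¹

r_corr = 21.8 g·m⁻²·a⁻¹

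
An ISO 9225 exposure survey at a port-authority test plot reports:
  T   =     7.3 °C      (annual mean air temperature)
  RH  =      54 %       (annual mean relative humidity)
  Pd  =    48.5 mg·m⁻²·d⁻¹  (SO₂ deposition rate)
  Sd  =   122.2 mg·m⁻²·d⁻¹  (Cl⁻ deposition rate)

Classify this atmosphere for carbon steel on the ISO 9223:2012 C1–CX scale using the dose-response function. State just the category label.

carbon steel: temperature factor f = +0.150·(-2.7) = -0.4050
  sulphur-dioxide contribution → 26.16 μm/a
  chloride contribution → 15.97 μm/a
  total first-year rate 42.13 μm/a
Category bounds: 25…50 μm/a bracket r_corr ⇒ C3

C3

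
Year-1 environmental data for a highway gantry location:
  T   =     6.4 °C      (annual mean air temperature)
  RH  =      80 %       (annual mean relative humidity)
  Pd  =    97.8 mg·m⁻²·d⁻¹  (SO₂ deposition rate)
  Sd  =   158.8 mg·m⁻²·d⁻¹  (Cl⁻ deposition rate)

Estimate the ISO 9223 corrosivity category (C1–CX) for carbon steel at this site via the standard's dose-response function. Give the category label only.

C5

carbon steel: T≤10 °C ⇒ hinge +0.150·(6.4−10) = -0.5400
  SO₂ term: 1.77·97.8^0.52·exp(0.02·80-0.5400) = 55.37
  Cl⁻ term: 0.102·158.8^0.62·exp(0.033·80+0.04·6.4) = 42.74
  sum: 55.37 + 42.74 → r_corr = 98.11 μm/a
ISO 9223 Table 2 (carbon steel): 80 < 98.1 ≤ 200 μm/a ⇒ C5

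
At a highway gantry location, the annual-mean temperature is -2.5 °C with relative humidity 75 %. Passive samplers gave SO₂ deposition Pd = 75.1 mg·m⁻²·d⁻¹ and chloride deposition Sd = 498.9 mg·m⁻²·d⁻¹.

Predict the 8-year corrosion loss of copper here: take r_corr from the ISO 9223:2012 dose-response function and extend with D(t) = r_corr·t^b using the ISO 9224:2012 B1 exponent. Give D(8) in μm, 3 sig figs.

copper: temperature factor f = +0.126·(-12.5) = -1.5750
  sulphur-dioxide contribution → 0.2816 μm/a
  chloride contribution → 0.7221 μm/a
  ⇒ r_corr(copper) = 1.004 μm/a
Long-term exponent b (ISO 9224 Table 2, B1) = 0.667
  D(8) = 1.004 × 8^0.667 = 1.004 × 4.003 = 4.018 μm

D(8) = 4.02 μm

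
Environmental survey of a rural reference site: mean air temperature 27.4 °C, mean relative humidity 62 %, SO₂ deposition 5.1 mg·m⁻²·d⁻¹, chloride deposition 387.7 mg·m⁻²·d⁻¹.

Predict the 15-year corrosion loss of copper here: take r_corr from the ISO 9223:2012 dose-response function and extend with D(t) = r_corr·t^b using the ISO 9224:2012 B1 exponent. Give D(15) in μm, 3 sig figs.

D(15) = 11.6 μm

copper: temperature factor f = -0.080·(17.4) = -1.3920
  sulphur-dioxide contribution → 0.07805 μm/a
  chloride contribution → 1.828 μm/a
  total first-year rate 1.906 μm/a
Long-term exponent b (ISO 9224 Table 2, B1) = 0.667
  D(15) = 1.906 × 15^0.667 = 1.906 × 6.088 = 11.61 μm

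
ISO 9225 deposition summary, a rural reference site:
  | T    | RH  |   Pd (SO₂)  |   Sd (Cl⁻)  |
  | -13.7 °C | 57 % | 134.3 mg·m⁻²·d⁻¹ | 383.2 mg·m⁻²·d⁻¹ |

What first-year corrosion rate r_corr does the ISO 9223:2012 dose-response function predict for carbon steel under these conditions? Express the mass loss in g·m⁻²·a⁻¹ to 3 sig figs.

carbon steel: f(T) = +0.150·(T−10) [T≤10 °C] = -3.5550
  Pd branch = 1.77·Pd^0.52·e^(0.02·RH+f) = 2.022 μm/a
  Cl⁻ term: 0.102·383.2^0.62·exp(0.033·57+0.04·-13.7) = 15.46
  sum: 2.022 + 15.46 → r_corr = 17.48 μm/a
Convert to mass loss: 17.48 μm/a × 7.85 g/cm³ = 137.2 g·m⁻²·a⁻¹

r_corr = 137 g·m⁻²·a⁻¹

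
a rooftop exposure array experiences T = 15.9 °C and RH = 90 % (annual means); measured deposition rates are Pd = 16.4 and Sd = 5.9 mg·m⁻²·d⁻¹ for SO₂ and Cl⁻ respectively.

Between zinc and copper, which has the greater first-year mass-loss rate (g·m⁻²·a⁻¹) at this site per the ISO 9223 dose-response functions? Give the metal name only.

zinc: T>10 °C ⇒ hinge -0.071·(15.9−10) = -0.4189
  Pd branch = 0.0129·Pd^0.44·e^(0.046·RH+f) = 1.825 μm/a
  Cl⁻ term: 0.0175·5.9^0.57·exp(0.008·90+0.085·15.9) = 0.382
  sum: 1.825 + 0.382 → r_corr = 2.207 μm/a
  mass loss = 2.207 μm/a × 7.14 g/cm³ = 15.76 g·m⁻²·a⁻¹
copper: T>10 °C ⇒ hinge -0.080·(15.9−10) = -0.4720
  SO₂ term: 0.0053·16.4^0.26·exp(0.059·90-0.4720) = 1.384
  Cl⁻ term: 0.01025·5.9^0.27·exp(0.036·90+0.049·15.9) = 0.9211
  sum: 1.384 + 0.9211 → r_corr = 2.306 μm/a
  mass loss = 2.306 μm/a × 8.96 g/cm³ = 20.66 g·m⁻²·a⁻¹
Ordering by g·m⁻²·a⁻¹: copper (20.7) > zinc (15.8)

copper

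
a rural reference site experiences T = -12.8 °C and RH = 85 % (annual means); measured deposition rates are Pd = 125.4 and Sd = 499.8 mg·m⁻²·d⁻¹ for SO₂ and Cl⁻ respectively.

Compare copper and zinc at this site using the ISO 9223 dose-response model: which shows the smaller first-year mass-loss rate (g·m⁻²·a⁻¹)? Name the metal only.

copper

copper: temperature factor f = +0.126·(-22.8) = -2.8728
  SO₂ term: 0.0053·125.4^0.26·exp(0.059·85-2.8728) = 0.1586
  Sd branch = 0.01025·Sd^0.27·e^(0.036·RH+0.049·T) = 0.6251 μm/a
  r_corr = 0.1586 + 0.6251 = 0.7837 μm/a
  mass loss = 0.7837 μm/a × 8.96 g/cm³ = 7.022 g·m⁻²·a⁻¹
zinc: f(T) = +0.038·(T−10) [T≤10 °C] = -0.8664
  Pd branch = 0.0129·Pd^0.44·e^(0.046·RH+f) = 2.268 μm/a
  Sd branch = 0.0175·Sd^0.57·e^(0.008·RH+0.085·T) = 0.4019 μm/a
  sum: 2.268 + 0.4019 → r_corr = 2.67 μm/a
  mass loss = 2.67 μm/a × 7.14 g/cm³ = 19.06 g·m⁻²·a⁻¹
Ordering by g·m⁻²·a⁻¹: zinc (19.1) > copper (7.02)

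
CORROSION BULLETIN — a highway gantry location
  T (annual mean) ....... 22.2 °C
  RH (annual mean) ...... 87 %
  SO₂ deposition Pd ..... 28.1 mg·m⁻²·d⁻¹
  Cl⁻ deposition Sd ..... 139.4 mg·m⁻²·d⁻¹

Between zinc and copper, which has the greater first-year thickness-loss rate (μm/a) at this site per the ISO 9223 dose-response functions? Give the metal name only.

zinc

zinc: temperature factor f = -0.071·(12.2) = -0.8662
  SO₂ term: 0.0129·28.1^0.44·exp(0.046·87-0.8662) = 1.288
  Cl⁻ term: 0.0175·139.4^0.57·exp(0.008·87+0.085·22.2) = 3.864
  r_corr = 1.288 + 3.864 = 5.152 μm/a
copper: f(T) = -0.080·(T−10) [T>10 °C] = -0.9760
  Pd branch = 0.0053·Pd^0.26·e^(0.059·RH+f) = 0.8059 μm/a
  Cl⁻ term: 0.01025·139.4^0.27·exp(0.036·87+0.049·22.2) = 2.644
  sum: 0.8059 + 2.644 → r_corr = 3.45 μm/a
Ordering by μm/a: zinc (5.15) > copper (3.45)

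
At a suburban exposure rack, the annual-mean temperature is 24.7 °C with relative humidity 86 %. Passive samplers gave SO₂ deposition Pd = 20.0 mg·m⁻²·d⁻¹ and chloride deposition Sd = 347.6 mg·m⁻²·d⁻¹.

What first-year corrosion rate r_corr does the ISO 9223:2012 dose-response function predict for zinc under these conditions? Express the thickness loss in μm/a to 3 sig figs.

r_corr = 8.87 μm/a

zinc: temperature factor f = -0.071·(14.7) = -1.0437
  SO₂ term: 0.0129·20.0^0.44·exp(0.046·86-1.0437) = 0.8868
  Sd branch = 0.0175·Sd^0.57·e^(0.008·RH+0.085·T) = 7.981 μm/a
  sum: 0.8868 + 7.981 → r_corr = 8.868 μm/a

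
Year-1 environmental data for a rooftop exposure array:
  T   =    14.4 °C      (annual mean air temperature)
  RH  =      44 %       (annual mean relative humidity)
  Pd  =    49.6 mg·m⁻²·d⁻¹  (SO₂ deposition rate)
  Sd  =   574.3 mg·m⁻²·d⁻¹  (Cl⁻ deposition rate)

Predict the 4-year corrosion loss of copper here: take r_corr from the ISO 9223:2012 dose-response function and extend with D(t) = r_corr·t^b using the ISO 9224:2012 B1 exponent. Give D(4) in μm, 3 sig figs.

copper: temperature factor f = -0.080·(4.4) = -0.3520
  SO₂ term: 0.0053·49.6^0.26·exp(0.059·44-0.3520) = 0.1379
  Sd branch = 0.01025·Sd^0.27·e^(0.036·RH+0.049·T) = 0.5624 μm/a
  sum: 0.1379 + 0.5624 → r_corr = 0.7003 μm/a
Power-law: D(4) = r_corr · 4^0.667
  D(4) = 0.7003 × 4^0.667 = 0.7003 × 2.521 = 1.766 μm

D(4) = 1.77 μm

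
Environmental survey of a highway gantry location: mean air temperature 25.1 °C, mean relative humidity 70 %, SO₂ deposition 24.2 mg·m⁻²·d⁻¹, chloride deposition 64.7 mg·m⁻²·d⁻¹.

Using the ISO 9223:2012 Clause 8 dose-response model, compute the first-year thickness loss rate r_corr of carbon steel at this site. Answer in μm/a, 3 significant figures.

carbon steel: T>10 °C ⇒ hinge -0.054·(25.1−10) = -0.8154
  Pd branch = 1.77·Pd^0.52·e^(0.02·RH+f) = 16.65 μm/a
  Sd branch = 0.102·Sd^0.62·e^(0.033·RH+0.04·T) = 37.21 μm/a
  r_corr = 16.65 + 37.21 = 53.86 μm/a

r_corr = 53.9 μm/a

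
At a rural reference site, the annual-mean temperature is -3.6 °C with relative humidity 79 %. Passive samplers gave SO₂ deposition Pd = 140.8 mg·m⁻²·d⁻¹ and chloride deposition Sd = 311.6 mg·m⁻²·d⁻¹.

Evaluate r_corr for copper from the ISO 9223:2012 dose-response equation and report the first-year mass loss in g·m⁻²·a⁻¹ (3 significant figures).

copper: T≤10 °C ⇒ hinge +0.126·(-3.6−10) = -1.7136
  sulphur-dioxide contribution → 0.3656 μm/a
  chloride contribution → 0.6959 μm/a
  ⇒ r_corr(copper) = 1.061 μm/a
Convert to mass loss: 1.061 μm/a × 8.96 g/cm³ = 9.51 g·m⁻²·a⁻¹

r_corr = 9.51 g·m⁻²·a⁻¹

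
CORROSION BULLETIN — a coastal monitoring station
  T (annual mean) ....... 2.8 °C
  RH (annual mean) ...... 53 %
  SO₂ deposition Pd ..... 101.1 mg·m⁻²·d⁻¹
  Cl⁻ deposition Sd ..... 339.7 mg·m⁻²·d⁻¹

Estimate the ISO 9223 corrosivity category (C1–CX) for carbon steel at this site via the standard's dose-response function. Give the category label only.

C3

carbon steel: T≤10 °C ⇒ hinge +0.150·(2.8−10) = -1.0800
  SO₂ term: 1.77·101.1^0.52·exp(0.02·53-1.0800) = 19.13
  Sd branch = 0.102·Sd^0.62·e^(0.033·RH+0.04·T) = 24.33 μm/a
  sum: 19.13 + 24.33 → r_corr = 43.46 μm/a
ISO 9223 Table 2 (carbon steel): 25 < 43.5 ≤ 50 μm/a ⇒ C3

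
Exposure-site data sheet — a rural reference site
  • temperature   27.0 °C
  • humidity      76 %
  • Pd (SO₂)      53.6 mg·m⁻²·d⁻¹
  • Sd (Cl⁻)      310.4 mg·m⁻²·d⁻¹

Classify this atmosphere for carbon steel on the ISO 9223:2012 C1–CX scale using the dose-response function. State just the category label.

C5

carbon steel: T>10 °C ⇒ hinge -0.054·(27.0−10) = -0.9180
  sulphur-dioxide contribution → 25.62 μm/a
  chloride contribution → 129.4 μm/a
  ⇒ r_corr(carbon steel) = 155 μm/a
155 μm/a falls in (80, 200] for carbon steel → category C5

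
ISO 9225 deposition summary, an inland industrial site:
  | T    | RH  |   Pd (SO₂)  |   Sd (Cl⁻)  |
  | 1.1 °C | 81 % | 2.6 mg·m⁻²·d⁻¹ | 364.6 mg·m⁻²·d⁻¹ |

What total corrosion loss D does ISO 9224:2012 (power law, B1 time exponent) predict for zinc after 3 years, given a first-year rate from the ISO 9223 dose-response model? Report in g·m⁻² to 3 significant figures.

zinc: T≤10 °C ⇒ hinge +0.038·(1.1−10) = -0.3382
  SO₂ term: 0.0129·2.6^0.44·exp(0.046·81-0.3382) = 0.5814
  Cl⁻ term: 0.0175·364.6^0.57·exp(0.008·81+0.085·1.1) = 1.06
  r_corr = 0.5814 + 1.06 = 1.641 μm/a
ISO 9224: D(t) = r_corr · t^b with b = 0.813 (zinc, B1)
  D(3) = 1.641 × 3^0.813 = 1.641 × 2.443 = 4.01 μm
  Mass loss = 4.01 μm × 7.14 g/cm³ = 28.63 g·m⁻²

D(3) = 28.6 g·m⁻²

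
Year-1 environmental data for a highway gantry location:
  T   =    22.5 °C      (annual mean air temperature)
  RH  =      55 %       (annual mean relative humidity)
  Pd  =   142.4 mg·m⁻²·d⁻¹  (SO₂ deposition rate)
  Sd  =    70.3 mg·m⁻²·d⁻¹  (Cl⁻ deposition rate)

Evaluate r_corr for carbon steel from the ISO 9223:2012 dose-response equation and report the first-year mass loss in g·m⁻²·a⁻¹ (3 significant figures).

r_corr = 449 g·m⁻²·a⁻¹

carbon steel: f(T) = -0.054·(T−10) [T>10 °C] = -0.6750
  SO₂ term: 1.77·142.4^0.52·exp(0.02·55-0.6750) = 35.68
  Cl⁻ term: 0.102·70.3^0.62·exp(0.033·55+0.04·22.5) = 21.52
  r_corr = 35.68 + 21.52 = 57.19 μm/a
Convert to mass loss: 57.19 μm/a × 7.85 g/cm³ = 449 g·m⁻²·a⁻¹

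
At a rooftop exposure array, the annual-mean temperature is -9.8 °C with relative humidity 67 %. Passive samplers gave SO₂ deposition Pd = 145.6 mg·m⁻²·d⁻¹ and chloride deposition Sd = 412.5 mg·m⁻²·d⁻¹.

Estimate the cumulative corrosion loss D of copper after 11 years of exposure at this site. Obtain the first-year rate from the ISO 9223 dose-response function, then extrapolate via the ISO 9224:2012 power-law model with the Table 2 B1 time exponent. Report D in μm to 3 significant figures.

D(11) = 2.19 μm

copper: T≤10 °C ⇒ hinge +0.126·(-9.8−10) = -2.4948
  Pd branch = 0.0053·Pd^0.26·e^(0.059·RH+f) = 0.08317 μm/a
  Cl⁻ term: 0.01025·412.5^0.27·exp(0.036·67+0.049·-9.8) = 0.3596
  r_corr = 0.08317 + 0.3596 = 0.4428 μm/a
ISO 9224: D(t) = r_corr · t^b with b = 0.667 (copper, B1)
  D(11) = 0.4428 × 11^0.667 = 0.4428 × 4.95 = 2.192 μm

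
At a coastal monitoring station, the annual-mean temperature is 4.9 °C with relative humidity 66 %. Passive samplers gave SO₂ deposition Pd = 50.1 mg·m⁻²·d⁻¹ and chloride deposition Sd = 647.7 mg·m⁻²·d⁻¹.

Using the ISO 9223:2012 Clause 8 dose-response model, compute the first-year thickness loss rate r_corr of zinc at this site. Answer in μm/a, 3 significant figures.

zinc: f(T) = +0.038·(T−10) [T≤10 °C] = -0.1938
  sulphur-dioxide contribution → 1.238 μm/a
  chloride contribution → 1.802 μm/a
  ⇒ r_corr(zinc) = 3.04 μm/a

r_corr = 3.04 μm/a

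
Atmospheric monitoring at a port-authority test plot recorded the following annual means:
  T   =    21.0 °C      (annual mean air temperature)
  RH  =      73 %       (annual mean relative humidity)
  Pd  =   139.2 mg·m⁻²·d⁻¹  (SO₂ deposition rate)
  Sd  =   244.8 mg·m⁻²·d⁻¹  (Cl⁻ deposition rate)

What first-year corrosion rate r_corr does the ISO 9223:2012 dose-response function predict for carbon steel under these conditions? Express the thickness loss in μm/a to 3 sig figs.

r_corr = 134 μm/a

carbon steel: f(T) = -0.054·(T−10) [T>10 °C] = -0.5940
  sulphur-dioxide contribution → 54.8 μm/a
  chloride contribution → 79.56 μm/a
  total first-year rate 134.4 μm/a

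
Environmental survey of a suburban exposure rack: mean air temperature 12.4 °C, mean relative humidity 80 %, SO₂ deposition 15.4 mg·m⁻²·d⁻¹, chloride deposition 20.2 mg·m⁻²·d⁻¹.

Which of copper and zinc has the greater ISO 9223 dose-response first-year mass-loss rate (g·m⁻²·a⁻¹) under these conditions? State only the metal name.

copper

copper: f(T) = -0.080·(T−10) [T>10 °C] = -0.1920
  Pd branch = 0.0053·Pd^0.26·e^(0.059·RH+f) = 0.9989 μm/a
  Cl⁻ term: 0.01025·20.2^0.27·exp(0.036·80+0.049·12.4) = 0.7548
  r_corr = 0.9989 + 0.7548 = 1.754 μm/a
  mass loss = 1.754 μm/a × 8.96 g/cm³ = 15.71 g·m⁻²·a⁻¹
zinc: T>10 °C ⇒ hinge -0.071·(12.4−10) = -0.1704
  Pd branch = 0.0129·Pd^0.44·e^(0.046·RH+f) = 1.436 μm/a
  Cl⁻ term: 0.0175·20.2^0.57·exp(0.008·80+0.085·12.4) = 0.5282
  r_corr = 1.436 + 0.5282 = 1.965 μm/a
  mass loss = 1.965 μm/a × 7.14 g/cm³ = 14.03 g·m⁻²·a⁻¹
Ordering by g·m⁻²·a⁻¹: copper (15.7) > zinc (14)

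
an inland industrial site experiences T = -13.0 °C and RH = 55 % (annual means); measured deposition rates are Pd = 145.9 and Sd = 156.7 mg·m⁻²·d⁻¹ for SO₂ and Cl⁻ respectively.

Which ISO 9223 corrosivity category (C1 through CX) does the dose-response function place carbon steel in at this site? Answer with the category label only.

C2

carbon steel: T≤10 °C ⇒ hinge +0.150·(-13.0−10) = -3.4500
  sulphur-dioxide contribution → 2.253 μm/a
  chloride contribution → 8.55 μm/a
  total first-year rate 10.8 μm/a
ISO 9223 Table 2 (carbon steel): 1.3 < 10.8 ≤ 25 μm/a ⇒ C2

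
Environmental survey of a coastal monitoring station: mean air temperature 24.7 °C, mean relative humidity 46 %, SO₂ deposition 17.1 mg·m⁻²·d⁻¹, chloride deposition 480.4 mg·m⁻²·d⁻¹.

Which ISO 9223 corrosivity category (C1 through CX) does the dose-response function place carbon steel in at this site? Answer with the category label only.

carbon steel: f(T) = -0.054·(T−10) [T>10 °C] = -0.7938
  SO₂ term: 1.77·17.1^0.52·exp(0.02·46-0.7938) = 8.789
  Sd branch = 0.102·Sd^0.62·e^(0.033·RH+0.04·T) = 57.48 μm/a
  r_corr = 8.789 + 57.48 = 66.27 μm/a
ISO 9223 Table 2 (carbon steel): 50 < 66.3 ≤ 80 μm/a ⇒ C4

C4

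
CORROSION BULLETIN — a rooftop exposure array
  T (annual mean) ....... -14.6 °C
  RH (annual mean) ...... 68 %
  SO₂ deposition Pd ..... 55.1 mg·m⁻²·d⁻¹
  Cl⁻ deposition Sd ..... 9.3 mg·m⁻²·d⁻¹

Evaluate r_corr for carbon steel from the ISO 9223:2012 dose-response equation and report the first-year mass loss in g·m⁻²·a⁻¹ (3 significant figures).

carbon steel: f(T) = +0.150·(T−10) [T≤10 °C] = -3.6900
  Pd branch = 1.77·Pd^0.52·e^(0.02·RH+f) = 1.385 μm/a
  Sd branch = 0.102·Sd^0.62·e^(0.033·RH+0.04·T) = 2.138 μm/a
  sum: 1.385 + 2.138 → r_corr = 3.523 μm/a
Convert to mass loss: 3.523 μm/a × 7.85 g/cm³ = 27.66 g·m⁻²·a⁻¹

r_corr = 27.7 g·m⁻²·a⁻¹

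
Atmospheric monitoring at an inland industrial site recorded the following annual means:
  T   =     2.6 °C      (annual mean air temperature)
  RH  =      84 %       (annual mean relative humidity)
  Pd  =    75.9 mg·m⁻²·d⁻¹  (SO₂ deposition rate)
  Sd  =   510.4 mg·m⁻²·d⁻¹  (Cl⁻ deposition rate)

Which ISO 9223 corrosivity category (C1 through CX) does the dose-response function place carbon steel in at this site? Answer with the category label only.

carbon steel: f(T) = +0.150·(T−10) [T≤10 °C] = -1.1100
  sulphur-dioxide contribution → 29.73 μm/a
  chloride contribution → 86.4 μm/a
  ⇒ r_corr(carbon steel) = 116.1 μm/a
116 μm/a falls in (80, 200] for carbon steel → category C5

C5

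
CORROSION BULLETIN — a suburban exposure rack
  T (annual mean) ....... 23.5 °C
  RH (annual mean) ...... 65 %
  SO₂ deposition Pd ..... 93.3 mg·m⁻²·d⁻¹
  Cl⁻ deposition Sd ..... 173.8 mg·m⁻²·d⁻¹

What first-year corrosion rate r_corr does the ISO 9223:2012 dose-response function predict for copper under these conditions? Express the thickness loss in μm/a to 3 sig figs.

r_corr = 1.63 μm/a

copper: f(T) = -0.080·(T−10) [T>10 °C] = -1.0800
  sulphur-dioxide contribution → 0.271 μm/a
  chloride contribution → 1.355 μm/a
  ⇒ r_corr(copper) = 1.626 μm/a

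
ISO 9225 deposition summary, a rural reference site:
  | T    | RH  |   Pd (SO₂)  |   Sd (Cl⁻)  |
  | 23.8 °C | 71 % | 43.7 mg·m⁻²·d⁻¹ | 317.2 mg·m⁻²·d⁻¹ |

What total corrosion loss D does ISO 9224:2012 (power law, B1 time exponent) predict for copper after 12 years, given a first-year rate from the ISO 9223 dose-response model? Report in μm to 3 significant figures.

copper: temperature factor f = -0.080·(13.8) = -1.1040
  sulphur-dioxide contribution → 0.3095 μm/a
  chloride contribution → 2.007 μm/a
  ⇒ r_corr(copper) = 2.317 μm/a
ISO 9224: D(t) = r_corr · t^b with b = 0.667 (copper, B1)
  D(12) = 2.317 × 12^0.667 = 2.317 × 5.246 = 12.15 μm

D(12) = 12.2 μm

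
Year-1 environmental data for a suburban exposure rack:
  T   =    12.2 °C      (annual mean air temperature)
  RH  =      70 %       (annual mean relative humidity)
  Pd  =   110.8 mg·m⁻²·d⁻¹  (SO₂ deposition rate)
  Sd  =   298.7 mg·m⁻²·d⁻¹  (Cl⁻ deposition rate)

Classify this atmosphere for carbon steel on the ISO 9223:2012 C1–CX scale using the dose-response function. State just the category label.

C5

carbon steel: temperature factor f = -0.054·(2.2) = -0.1188
  sulphur-dioxide contribution → 73.71 μm/a
  chloride contribution → 57.33 μm/a
  total first-year rate 131 μm/a
Category bounds: 80…200 μm/a bracket r_corr ⇒ C5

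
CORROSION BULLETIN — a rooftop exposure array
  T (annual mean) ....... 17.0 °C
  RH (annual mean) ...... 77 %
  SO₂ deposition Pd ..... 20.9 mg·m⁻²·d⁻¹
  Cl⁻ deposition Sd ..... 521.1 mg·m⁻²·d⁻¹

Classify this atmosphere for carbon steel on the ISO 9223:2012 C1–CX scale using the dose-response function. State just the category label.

carbon steel: T>10 °C ⇒ hinge -0.054·(17.0−10) = -0.3780
  SO₂ term: 1.77·20.9^0.52·exp(0.02·77-0.3780) = 27.49
  Cl⁻ term: 0.102·521.1^0.62·exp(0.033·77+0.04·17.0) = 123.6
  r_corr = 27.49 + 123.6 = 151.1 μm/a
Category bounds: 80…200 μm/a bracket r_corr ⇒ C5

C5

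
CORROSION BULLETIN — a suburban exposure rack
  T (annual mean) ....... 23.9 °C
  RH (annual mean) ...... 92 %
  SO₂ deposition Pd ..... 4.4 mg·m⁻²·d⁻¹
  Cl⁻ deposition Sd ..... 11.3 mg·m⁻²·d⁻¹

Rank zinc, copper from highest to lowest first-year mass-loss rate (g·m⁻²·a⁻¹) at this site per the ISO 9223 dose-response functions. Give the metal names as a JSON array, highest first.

zinc: temperature factor f = -0.071·(13.9) = -0.9869
  SO₂ term: 0.0129·4.4^0.44·exp(0.046·92-0.9869) = 0.6354
  Cl⁻ term: 0.0175·11.3^0.57·exp(0.008·92+0.085·23.9) = 1.11
  r_corr = 0.6354 + 1.11 = 1.745 μm/a
  mass loss = 1.745 μm/a × 7.14 g/cm³ = 12.46 g·m⁻²·a⁻¹
copper: temperature factor f = -0.080·(13.9) = -1.1120
  SO₂ term: 0.0053·4.4^0.26·exp(0.059·92-1.1120) = 0.5834
  Cl⁻ term: 0.01025·11.3^0.27·exp(0.036·92+0.049·23.9) = 1.746
  sum: 0.5834 + 1.746 → r_corr = 2.329 μm/a
  mass loss = 2.329 μm/a × 8.96 g/cm³ = 20.87 g·m⁻²·a⁻¹
Ordering by g·m⁻²·a⁻¹: copper (20.9) > zinc (12.5)

["copper", "zinc"]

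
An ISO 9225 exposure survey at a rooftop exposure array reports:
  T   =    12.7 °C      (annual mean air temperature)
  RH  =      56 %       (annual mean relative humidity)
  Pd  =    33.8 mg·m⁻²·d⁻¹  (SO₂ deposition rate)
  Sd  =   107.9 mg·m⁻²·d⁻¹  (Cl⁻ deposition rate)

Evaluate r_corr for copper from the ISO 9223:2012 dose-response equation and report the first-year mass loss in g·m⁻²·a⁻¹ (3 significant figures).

r_corr = 7.15 g·m⁻²·a⁻¹

copper: f(T) = -0.080·(T−10) [T>10 °C] = -0.2160
  SO₂ term: 0.0053·33.8^0.26·exp(0.059·56-0.2160) = 0.2903
  Sd branch = 0.01025·Sd^0.27·e^(0.036·RH+0.049·T) = 0.5075 μm/a
  sum: 0.2903 + 0.5075 → r_corr = 0.7978 μm/a
Convert to mass loss: 0.7978 μm/a × 8.96 g/cm³ = 7.149 g·m⁻²·a⁻¹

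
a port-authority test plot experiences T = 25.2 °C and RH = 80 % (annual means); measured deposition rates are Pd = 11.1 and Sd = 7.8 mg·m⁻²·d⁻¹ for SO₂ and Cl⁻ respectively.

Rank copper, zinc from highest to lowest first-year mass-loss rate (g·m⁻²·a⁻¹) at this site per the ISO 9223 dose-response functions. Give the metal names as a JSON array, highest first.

["copper", "zinc"]

copper: f(T) = -0.080·(T−10) [T>10 °C] = -1.2160
  sulphur-dioxide contribution → 0.3295 μm/a
  chloride contribution → 1.093 μm/a
  ⇒ r_corr(copper) = 1.422 μm/a
  mass loss = 1.422 μm/a × 8.96 g/cm³ = 12.75 g·m⁻²·a⁻¹
zinc: temperature factor f = -0.071·(15.2) = -1.0792
  sulphur-dioxide contribution → 0.5012 μm/a
  chloride contribution → 0.9115 μm/a
  total first-year rate 1.413 μm/a
  mass loss = 1.413 μm/a × 7.14 g/cm³ = 10.09 g·m⁻²·a⁻¹
Ordering by g·m⁻²·a⁻¹: copper (12.7) > zinc (10.1)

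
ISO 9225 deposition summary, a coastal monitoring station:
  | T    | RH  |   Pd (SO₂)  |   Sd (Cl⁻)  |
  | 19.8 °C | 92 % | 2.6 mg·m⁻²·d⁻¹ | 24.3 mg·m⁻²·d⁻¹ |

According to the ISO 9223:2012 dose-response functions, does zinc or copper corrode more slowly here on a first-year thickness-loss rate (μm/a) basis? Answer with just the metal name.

zinc: temperature factor f = -0.071·(9.8) = -0.6958
  SO₂ term: 0.0129·2.6^0.44·exp(0.046·92-0.6958) = 0.6744
  Cl⁻ term: 0.0175·24.3^0.57·exp(0.008·92+0.085·19.8) = 1.212
  r_corr = 0.6744 + 1.212 = 1.886 μm/a
copper: T>10 °C ⇒ hinge -0.080·(19.8−10) = -0.7840
  Pd branch = 0.0053·Pd^0.26·e^(0.059·RH+f) = 0.7064 μm/a
  Cl⁻ term: 0.01025·24.3^0.27·exp(0.036·92+0.049·19.8) = 1.756
  sum: 0.7064 + 1.756 → r_corr = 2.463 μm/a
Ordering by μm/a: copper (2.46) > zinc (1.89)

zinc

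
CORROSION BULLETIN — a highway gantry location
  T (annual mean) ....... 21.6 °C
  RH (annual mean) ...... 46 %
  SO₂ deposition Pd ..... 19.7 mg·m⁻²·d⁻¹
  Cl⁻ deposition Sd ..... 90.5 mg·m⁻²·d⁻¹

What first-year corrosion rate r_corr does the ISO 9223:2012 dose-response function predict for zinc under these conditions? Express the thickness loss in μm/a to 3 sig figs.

r_corr = 2.24 μm/a

zinc: temperature factor f = -0.071·(11.6) = -0.8236
  SO₂ term: 0.0129·19.7^0.44·exp(0.046·46-0.8236) = 0.1744
  Cl⁻ term: 0.0175·90.5^0.57·exp(0.008·46+0.085·21.6) = 2.068
  r_corr = 0.1744 + 2.068 = 2.242 μm/a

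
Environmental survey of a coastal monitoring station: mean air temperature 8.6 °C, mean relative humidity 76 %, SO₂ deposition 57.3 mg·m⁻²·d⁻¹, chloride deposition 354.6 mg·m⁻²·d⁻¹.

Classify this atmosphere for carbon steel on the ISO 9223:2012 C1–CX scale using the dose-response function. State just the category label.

C5

carbon steel: T≤10 °C ⇒ hinge +0.150·(8.6−10) = -0.2100
  sulphur-dioxide contribution → 53.84 μm/a
  chloride contribution → 67.3 μm/a
  total first-year rate 121.1 μm/a
121 μm/a falls in (80, 200] for carbon steel → category C5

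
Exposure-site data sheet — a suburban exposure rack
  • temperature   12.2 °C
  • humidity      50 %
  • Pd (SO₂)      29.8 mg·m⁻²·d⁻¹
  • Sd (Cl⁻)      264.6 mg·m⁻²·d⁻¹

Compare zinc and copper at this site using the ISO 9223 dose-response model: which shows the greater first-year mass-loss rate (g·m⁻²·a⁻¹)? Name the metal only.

zinc

zinc: temperature factor f = -0.071·(2.2) = -0.1562
  sulphur-dioxide contribution → 0.4901 μm/a
  chloride contribution → 1.77 μm/a
  ⇒ r_corr(zinc) = 2.26 μm/a
  mass loss = 2.26 μm/a × 7.14 g/cm³ = 16.14 g·m⁻²·a⁻¹
copper: f(T) = -0.080·(T−10) [T>10 °C] = -0.1760
  sulphur-dioxide contribution → 0.2053 μm/a
  chloride contribution → 0.5084 μm/a
  ⇒ r_corr(copper) = 0.7136 μm/a
  mass loss = 0.7136 μm/a × 8.96 g/cm³ = 6.394 g·m⁻²·a⁻¹
Ordering by g·m⁻²·a⁻¹: zinc (16.1) > copper (6.39)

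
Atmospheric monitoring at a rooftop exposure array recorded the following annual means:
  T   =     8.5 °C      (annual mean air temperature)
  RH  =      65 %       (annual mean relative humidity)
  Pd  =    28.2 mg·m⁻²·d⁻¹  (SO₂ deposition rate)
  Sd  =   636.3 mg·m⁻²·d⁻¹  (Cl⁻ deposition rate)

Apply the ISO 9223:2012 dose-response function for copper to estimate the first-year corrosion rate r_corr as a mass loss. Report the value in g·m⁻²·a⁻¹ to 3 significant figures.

copper: temperature factor f = +0.126·(-1.5) = -0.1890
  SO₂ term: 0.0053·28.2^0.26·exp(0.059·65-0.1890) = 0.4839
  Sd branch = 0.01025·Sd^0.27·e^(0.036·RH+0.049·T) = 0.9222 μm/a
  sum: 0.4839 + 0.9222 → r_corr = 1.406 μm/a
Convert to mass loss: 1.406 μm/a × 8.96 g/cm³ = 12.6 g·m⁻²·a⁻¹

r_corr = 12.6 g·m⁻²·a⁻¹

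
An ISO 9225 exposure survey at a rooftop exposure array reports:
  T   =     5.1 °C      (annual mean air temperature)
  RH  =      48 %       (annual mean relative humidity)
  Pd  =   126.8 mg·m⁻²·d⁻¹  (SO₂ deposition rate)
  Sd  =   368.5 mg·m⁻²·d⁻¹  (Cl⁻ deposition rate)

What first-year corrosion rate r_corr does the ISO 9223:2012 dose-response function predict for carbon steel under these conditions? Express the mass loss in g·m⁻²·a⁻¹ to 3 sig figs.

carbon steel: T≤10 °C ⇒ hinge +0.150·(5.1−10) = -0.7350
  Pd branch = 1.77·Pd^0.52·e^(0.02·RH+f) = 27.5 μm/a
  Cl⁻ term: 0.102·368.5^0.62·exp(0.033·48+0.04·5.1) = 23.79
  r_corr = 27.5 + 23.79 = 51.28 μm/a
Convert to mass loss: 51.28 μm/a × 7.85 g/cm³ = 402.6 g·m⁻²·a⁻¹

r_corr = 403 g·m⁻²·a⁻¹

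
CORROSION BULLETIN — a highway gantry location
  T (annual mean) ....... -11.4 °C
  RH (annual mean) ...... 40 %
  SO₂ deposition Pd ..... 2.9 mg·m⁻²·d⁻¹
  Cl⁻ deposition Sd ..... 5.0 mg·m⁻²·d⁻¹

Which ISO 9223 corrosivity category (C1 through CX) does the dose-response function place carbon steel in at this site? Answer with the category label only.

C1

carbon steel: f(T) = +0.150·(T−10) [T≤10 °C] = -3.2100
  sulphur-dioxide contribution → 0.2765 μm/a
  chloride contribution → 0.6564 μm/a
  ⇒ r_corr(carbon steel) = 0.933 μm/a
Category bounds: 0…1.3 μm/a bracket r_corr ⇒ C1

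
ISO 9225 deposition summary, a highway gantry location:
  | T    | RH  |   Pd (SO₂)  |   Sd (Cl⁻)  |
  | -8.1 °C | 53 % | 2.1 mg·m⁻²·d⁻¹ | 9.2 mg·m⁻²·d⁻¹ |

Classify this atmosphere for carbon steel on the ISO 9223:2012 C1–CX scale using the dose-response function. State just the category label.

C2

carbon steel: temperature factor f = +0.150·(-18.1) = -2.7150
  sulphur-dioxide contribution → 0.4975 μm/a
  chloride contribution → 1.679 μm/a
  ⇒ r_corr(carbon steel) = 2.176 μm/a
Category bounds: 1.3…25 μm/a bracket r_corr ⇒ C2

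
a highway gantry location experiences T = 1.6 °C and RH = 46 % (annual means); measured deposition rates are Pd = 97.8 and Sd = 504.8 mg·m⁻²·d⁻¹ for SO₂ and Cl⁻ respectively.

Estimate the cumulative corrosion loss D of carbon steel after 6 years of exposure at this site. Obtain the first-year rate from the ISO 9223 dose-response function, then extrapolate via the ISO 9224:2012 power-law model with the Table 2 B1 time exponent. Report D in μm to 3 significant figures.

carbon steel: temperature factor f = +0.150·(-8.4) = -1.2600
  Pd branch = 1.77·Pd^0.52·e^(0.02·RH+f) = 13.65 μm/a
  Cl⁻ term: 0.102·504.8^0.62·exp(0.033·46+0.04·1.6) = 23.53
  sum: 13.65 + 23.53 → r_corr = 37.18 μm/a
ISO 9224: D(t) = r_corr · t^b with b = 0.523 (carbon steel, B1)
  D(6) = 37.18 × 6^0.523 = 37.18 × 2.553 = 94.91 μm

D(6) = 94.9 μm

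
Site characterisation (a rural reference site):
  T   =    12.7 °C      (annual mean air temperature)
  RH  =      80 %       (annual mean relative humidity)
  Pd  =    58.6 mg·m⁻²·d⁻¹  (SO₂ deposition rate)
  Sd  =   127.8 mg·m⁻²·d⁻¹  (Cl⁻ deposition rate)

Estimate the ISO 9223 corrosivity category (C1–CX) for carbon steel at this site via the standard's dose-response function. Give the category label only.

carbon steel: T>10 °C ⇒ hinge -0.054·(12.7−10) = -0.1458
  Pd branch = 1.77·Pd^0.52·e^(0.02·RH+f) = 62.93 μm/a
  Cl⁻ term: 0.102·127.8^0.62·exp(0.033·80+0.04·12.7) = 48.06
  sum: 62.93 + 48.06 → r_corr = 111 μm/a
ISO 9223 Table 2 (carbon steel): 80 < 111 ≤ 200 μm/a ⇒ C5

C5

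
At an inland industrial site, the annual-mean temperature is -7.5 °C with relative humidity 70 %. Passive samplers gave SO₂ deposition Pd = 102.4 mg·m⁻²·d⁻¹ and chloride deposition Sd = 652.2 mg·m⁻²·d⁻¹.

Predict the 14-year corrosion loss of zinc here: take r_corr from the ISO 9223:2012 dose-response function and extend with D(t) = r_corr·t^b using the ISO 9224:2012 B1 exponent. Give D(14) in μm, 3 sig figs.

D(14) = 16.4 μm

zinc: T≤10 °C ⇒ hinge +0.038·(-7.5−10) = -0.6650
  SO₂ term: 0.0129·102.4^0.44·exp(0.046·70-0.6650) = 1.273
  Sd branch = 0.0175·Sd^0.57·e^(0.008·RH+0.085·T) = 0.651 μm/a
  r_corr = 1.273 + 0.651 = 1.924 μm/a
Long-term exponent b (ISO 9224 Table 2, B1) = 0.813
  D(14) = 1.924 × 14^0.813 = 1.924 × 8.547 = 16.44 μm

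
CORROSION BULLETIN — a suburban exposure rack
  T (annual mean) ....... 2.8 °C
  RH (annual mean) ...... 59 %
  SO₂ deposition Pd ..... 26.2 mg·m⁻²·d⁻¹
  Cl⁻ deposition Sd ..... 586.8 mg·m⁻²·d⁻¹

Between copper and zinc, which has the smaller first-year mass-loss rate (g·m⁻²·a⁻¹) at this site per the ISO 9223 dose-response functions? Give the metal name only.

copper: temperature factor f = +0.126·(-7.2) = -0.9072
  Pd branch = 0.0053·Pd^0.26·e^(0.059·RH+f) = 0.1625 μm/a
  Cl⁻ term: 0.01025·586.8^0.27·exp(0.036·59+0.049·2.8) = 0.5498
  r_corr = 0.1625 + 0.5498 = 0.7123 μm/a
  mass loss = 0.7123 μm/a × 8.96 g/cm³ = 6.383 g·m⁻²·a⁻¹
zinc: T≤10 °C ⇒ hinge +0.038·(2.8−10) = -0.2736
  SO₂ term: 0.0129·26.2^0.44·exp(0.046·59-0.2736) = 0.623
  Sd branch = 0.0175·Sd^0.57·e^(0.008·RH+0.085·T) = 1.347 μm/a
  r_corr = 0.623 + 1.347 = 1.97 μm/a
  mass loss = 1.97 μm/a × 7.14 g/cm³ = 14.07 g·m⁻²·a⁻¹
Ordering by g·m⁻²·a⁻¹: zinc (14.1) > copper (6.38)

copper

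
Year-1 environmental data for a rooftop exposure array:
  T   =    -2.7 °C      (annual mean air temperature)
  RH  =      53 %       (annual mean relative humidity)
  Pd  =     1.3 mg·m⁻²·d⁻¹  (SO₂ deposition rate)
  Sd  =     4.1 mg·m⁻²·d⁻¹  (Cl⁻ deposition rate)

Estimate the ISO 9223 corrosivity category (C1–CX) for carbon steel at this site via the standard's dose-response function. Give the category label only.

carbon steel: T≤10 °C ⇒ hinge +0.150·(-2.7−10) = -1.9050
  sulphur-dioxide contribution → 0.8715 μm/a
  chloride contribution → 1.262 μm/a
  ⇒ r_corr(carbon steel) = 2.134 μm/a
ISO 9223 Table 2 (carbon steel): 1.3 < 2.13 ≤ 25 μm/a ⇒ C2

C2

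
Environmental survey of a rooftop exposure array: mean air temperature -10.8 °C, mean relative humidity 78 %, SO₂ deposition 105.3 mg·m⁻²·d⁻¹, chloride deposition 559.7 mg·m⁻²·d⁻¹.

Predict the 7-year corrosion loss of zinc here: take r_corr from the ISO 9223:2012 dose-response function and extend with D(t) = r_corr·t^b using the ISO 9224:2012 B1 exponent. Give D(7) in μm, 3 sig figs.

D(7) = 10.3 μm

zinc: temperature factor f = +0.038·(-20.8) = -0.7904
  Pd branch = 0.0129·Pd^0.44·e^(0.046·RH+f) = 1.642 μm/a
  Cl⁻ term: 0.0175·559.7^0.57·exp(0.008·78+0.085·-10.8) = 0.4805
  sum: 1.642 + 0.4805 → r_corr = 2.123 μm/a
Power-law: D(7) = r_corr · 7^0.813
  D(7) = 2.123 × 7^0.813 = 2.123 × 4.865 = 10.33 μm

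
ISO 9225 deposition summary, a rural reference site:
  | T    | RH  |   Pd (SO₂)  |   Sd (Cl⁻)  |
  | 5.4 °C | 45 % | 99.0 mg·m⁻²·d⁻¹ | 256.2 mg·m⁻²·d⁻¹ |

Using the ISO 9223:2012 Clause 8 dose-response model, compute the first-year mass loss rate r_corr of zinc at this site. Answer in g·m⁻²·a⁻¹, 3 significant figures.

r_corr = 11.3 g·m⁻²·a⁻¹

zinc: T≤10 °C ⇒ hinge +0.038·(5.4−10) = -0.1748
  Pd branch = 0.0129·Pd^0.44·e^(0.046·RH+f) = 0.6483 μm/a
  Cl⁻ term: 0.0175·256.2^0.57·exp(0.008·45+0.085·5.4) = 0.9367
  r_corr = 0.6483 + 0.9367 = 1.585 μm/a
Convert to mass loss: 1.585 μm/a × 7.14 g/cm³ = 11.32 g·m⁻²·a⁻¹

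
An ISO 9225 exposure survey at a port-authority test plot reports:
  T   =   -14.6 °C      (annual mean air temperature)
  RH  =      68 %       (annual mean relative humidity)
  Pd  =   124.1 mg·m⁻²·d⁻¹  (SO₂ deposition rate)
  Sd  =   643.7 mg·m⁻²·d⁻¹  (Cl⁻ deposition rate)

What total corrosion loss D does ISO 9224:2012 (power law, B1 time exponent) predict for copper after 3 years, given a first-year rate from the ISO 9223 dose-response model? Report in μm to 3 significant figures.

D(3) = 0.788 μm

copper: temperature factor f = +0.126·(-24.6) = -3.0996
  sulphur-dioxide contribution → 0.04623 μm/a
  chloride contribution → 0.3323 μm/a
  total first-year rate 0.3785 μm/a
ISO 9224: D(t) = r_corr · t^b with b = 0.667 (copper, B1)
  D(3) = 0.3785 × 3^0.667 = 0.3785 × 2.081 = 0.7877 μm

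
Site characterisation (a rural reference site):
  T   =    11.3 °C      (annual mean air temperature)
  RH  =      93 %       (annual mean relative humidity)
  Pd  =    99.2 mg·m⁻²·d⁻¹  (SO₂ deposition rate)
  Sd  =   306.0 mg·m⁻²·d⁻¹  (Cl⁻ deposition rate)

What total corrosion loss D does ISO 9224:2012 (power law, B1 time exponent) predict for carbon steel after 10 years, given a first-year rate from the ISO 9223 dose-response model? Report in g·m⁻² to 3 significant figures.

D(10) = 6.17e+03 g·m⁻²

carbon steel: f(T) = -0.054·(T−10) [T>10 °C] = -0.0702
  Pd branch = 1.77·Pd^0.52·e^(0.02·RH+f) = 115.7 μm/a
  Sd branch = 0.102·Sd^0.62·e^(0.033·RH+0.04·T) = 119.9 μm/a
  sum: 115.7 + 119.9 → r_corr = 235.7 μm/a
Power-law: D(10) = r_corr · 10^0.523
  D(10) = 235.7 × 10^0.523 = 235.7 × 3.334 = 785.7 μm
  Mass loss = 785.7 μm × 7.85 g/cm³ = 6168 g·m⁻²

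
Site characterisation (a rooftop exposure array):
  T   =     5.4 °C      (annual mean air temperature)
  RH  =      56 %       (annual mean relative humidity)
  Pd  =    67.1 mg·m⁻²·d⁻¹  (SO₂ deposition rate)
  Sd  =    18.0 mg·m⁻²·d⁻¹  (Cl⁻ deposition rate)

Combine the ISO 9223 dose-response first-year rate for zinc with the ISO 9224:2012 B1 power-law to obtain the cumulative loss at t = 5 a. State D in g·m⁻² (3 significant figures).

D(5) = 29.9 g·m⁻²

zinc: f(T) = +0.038·(T−10) [T≤10 °C] = -0.1748
  sulphur-dioxide contribution → 0.9061 μm/a
  chloride contribution → 0.2251 μm/a
  ⇒ r_corr(zinc) = 1.131 μm/a
Power-law: D(5) = r_corr · 5^0.813
  D(5) = 1.131 × 5^0.813 = 1.131 × 3.701 = 4.186 μm
  Mass loss = 4.186 μm × 7.14 g/cm³ = 29.89 g·m⁻²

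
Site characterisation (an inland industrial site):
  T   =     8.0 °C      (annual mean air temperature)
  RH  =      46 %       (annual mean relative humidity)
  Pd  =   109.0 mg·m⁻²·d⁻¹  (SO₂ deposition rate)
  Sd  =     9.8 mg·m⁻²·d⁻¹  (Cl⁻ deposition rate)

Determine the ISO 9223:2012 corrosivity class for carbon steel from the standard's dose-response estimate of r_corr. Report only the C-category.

carbon steel: T≤10 °C ⇒ hinge +0.150·(8.0−10) = -0.3000
  sulphur-dioxide contribution → 37.73 μm/a
  chloride contribution → 2.639 μm/a
  total first-year rate 40.37 μm/a
ISO 9223 Table 2 (carbon steel): 25 < 40.4 ≤ 50 μm/a ⇒ C3

C3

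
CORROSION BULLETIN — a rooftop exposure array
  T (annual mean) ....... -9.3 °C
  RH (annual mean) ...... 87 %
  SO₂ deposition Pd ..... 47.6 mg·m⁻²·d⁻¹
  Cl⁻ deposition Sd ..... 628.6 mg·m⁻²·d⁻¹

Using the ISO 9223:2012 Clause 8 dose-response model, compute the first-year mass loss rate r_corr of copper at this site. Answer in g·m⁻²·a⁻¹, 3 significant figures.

r_corr = 9.53 g·m⁻²·a⁻¹

copper: f(T) = +0.126·(T−10) [T≤10 °C] = -2.4318
  SO₂ term: 0.0053·47.6^0.26·exp(0.059·87-2.4318) = 0.2156
  Cl⁻ term: 0.01025·628.6^0.27·exp(0.036·87+0.049·-9.3) = 0.8484
  r_corr = 0.2156 + 0.8484 = 1.064 μm/a
Convert to mass loss: 1.064 μm/a × 8.96 g/cm³ = 9.533 g·m⁻²·a⁻¹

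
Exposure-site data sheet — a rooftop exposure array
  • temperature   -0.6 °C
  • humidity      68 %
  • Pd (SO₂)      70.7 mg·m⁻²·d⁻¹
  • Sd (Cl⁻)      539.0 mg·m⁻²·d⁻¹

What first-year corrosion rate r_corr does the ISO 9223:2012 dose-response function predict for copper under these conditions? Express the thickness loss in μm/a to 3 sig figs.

r_corr = 0.862 μm/a

copper: temperature factor f = +0.126·(-10.6) = -1.3356
  sulphur-dioxide contribution → 0.2331 μm/a
  chloride contribution → 0.629 μm/a
  ⇒ r_corr(copper) = 0.862 μm/a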